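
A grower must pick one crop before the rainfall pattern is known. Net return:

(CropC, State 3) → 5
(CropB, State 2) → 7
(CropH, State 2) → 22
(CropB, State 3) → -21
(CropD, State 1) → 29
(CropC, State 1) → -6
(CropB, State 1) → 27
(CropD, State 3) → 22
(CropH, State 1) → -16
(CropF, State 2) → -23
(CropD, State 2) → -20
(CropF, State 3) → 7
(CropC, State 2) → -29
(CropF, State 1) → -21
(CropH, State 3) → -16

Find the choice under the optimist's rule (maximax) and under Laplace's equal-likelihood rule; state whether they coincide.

maximax → CropD; laplace → CropD (agree)

Row maxima: CropF=7, CropD=29, CropH=22, CropC=5, CropB=27
Best best-case = 29 → CropD.
Row averages: CropF=-37/3, CropD=31/3, CropH=-10/3, CropC=-10, CropB=13/3
Highest average = 31/3 → CropD.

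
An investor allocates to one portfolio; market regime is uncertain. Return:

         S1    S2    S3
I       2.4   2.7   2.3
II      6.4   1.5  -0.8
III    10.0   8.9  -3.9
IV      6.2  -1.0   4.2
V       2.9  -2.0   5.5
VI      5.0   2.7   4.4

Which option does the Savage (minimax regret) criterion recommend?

VI

Column bests: S1=10.0, S2=8.9, S3=5.5.
I regrets: 7.6, 6.2, 3.2 → max 7.6
II regrets: 3.6, 7.4, 6.3 → max 7.4
III regrets: 0.0, 0.0, 9.4 → max 9.4
IV regrets: 3.8, 9.9, 1.3 → max 9.9
V regrets: 7.1, 10.9, 0.0 → max 10.9
VI regrets: 5.0, 6.2, 1.1 → max 6.2
Smallest max regret = 6.2 → VI.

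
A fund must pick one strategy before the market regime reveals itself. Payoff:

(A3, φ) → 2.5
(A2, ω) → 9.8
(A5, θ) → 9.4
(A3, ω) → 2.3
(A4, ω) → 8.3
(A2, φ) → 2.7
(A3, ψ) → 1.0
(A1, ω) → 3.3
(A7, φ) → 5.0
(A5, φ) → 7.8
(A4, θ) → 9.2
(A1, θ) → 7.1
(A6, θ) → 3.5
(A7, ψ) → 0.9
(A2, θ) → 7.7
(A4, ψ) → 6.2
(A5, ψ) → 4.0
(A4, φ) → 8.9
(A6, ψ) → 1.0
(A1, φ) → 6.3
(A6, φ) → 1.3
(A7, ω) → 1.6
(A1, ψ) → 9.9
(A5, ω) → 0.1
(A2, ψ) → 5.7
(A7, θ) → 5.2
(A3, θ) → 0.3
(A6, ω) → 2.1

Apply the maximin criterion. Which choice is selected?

A4

Row minima: A1=3.3, A2=2.7, A3=0.3, A4=6.2, A5=0.1, A6=1.0, A7=0.9
Best worst-case = 6.2 → A4.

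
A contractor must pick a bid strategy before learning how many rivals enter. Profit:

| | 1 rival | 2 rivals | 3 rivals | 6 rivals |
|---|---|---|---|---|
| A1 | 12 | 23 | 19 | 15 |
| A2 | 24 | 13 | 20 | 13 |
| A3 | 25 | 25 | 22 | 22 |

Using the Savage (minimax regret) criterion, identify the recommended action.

A3

Column bests: 1 rival=25, 2 rivals=25, 3 rivals=22, 6 rivals=22.
A1 regrets: 13, 2, 3, 7 → max 13
A2 regrets: 1, 12, 2, 9 → max 12
A3 regrets: 0, 0, 0, 0 → max 0
Smallest max regret = 0 → A3.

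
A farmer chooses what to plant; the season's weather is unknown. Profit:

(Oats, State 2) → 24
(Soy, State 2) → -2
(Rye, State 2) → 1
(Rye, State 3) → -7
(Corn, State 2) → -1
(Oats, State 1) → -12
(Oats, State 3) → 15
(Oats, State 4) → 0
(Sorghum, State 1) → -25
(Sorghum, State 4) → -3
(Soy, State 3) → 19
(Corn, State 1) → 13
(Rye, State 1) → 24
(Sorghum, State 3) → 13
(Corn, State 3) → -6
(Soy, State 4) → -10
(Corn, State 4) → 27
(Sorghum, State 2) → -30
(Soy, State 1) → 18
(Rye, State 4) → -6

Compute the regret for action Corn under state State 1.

Best payoff under State 1 is 24.
Regret = 24 − 13 = 11.

11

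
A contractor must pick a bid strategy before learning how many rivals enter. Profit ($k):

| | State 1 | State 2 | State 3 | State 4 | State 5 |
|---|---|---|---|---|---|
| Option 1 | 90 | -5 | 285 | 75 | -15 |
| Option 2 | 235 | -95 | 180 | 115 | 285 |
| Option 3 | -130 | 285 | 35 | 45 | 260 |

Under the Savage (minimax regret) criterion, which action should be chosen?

Option 1

Column bests: State 1=235, State 2=285, State 3=285, State 4=115, State 5=285.
Option 1 regrets: 145, 290, 0, 40, 300 → max 300
Option 2 regrets: 0, 380, 105, 0, 0 → max 380
Option 3 regrets: 365, 0, 250, 70, 25 → max 365
Smallest max regret = 300 → Option 1.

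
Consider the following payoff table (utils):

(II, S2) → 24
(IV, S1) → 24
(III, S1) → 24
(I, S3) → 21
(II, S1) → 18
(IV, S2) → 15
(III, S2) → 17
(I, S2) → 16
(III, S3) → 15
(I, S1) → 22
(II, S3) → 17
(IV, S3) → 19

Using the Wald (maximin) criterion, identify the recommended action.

Row minima: I=16, II=17, III=15, IV=15
Best worst-case = 17 → II.

II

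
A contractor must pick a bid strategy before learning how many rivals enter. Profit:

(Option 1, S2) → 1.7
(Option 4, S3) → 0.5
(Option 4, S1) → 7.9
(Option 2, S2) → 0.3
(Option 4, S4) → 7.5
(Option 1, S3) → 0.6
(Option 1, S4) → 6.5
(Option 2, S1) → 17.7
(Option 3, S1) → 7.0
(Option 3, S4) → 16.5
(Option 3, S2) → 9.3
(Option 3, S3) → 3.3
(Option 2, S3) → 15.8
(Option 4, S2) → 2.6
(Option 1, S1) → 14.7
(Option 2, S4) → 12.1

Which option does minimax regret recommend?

Column bests: S1=17.7, S2=9.3, S3=15.8, S4=16.5.
Option 1 regrets: 3.0, 7.6, 15.2, 10.0 → max 15.2
Option 2 regrets: 0.0, 9.0, 0.0, 4.4 → max 9.0
Option 3 regrets: 10.7, 0.0, 12.5, 0.0 → max 12.5
Option 4 regrets: 9.8, 6.7, 15.3, 9.0 → max 15.3
Smallest max regret = 9.0 → Option 2.

Option 2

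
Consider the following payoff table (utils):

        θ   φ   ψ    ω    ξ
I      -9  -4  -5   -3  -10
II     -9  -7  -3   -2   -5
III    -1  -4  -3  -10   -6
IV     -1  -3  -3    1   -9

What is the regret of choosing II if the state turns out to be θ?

8

Best payoff under θ is -1.
Regret = -1 − (-9) = 8.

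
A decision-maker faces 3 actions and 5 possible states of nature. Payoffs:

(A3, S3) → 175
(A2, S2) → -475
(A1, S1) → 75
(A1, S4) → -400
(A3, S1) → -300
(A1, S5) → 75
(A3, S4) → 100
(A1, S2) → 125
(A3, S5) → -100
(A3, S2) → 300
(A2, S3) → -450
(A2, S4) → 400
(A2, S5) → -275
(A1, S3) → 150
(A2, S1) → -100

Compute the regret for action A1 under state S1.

0

Best payoff under S1 is 75.
Regret = 75 − 75 = 0.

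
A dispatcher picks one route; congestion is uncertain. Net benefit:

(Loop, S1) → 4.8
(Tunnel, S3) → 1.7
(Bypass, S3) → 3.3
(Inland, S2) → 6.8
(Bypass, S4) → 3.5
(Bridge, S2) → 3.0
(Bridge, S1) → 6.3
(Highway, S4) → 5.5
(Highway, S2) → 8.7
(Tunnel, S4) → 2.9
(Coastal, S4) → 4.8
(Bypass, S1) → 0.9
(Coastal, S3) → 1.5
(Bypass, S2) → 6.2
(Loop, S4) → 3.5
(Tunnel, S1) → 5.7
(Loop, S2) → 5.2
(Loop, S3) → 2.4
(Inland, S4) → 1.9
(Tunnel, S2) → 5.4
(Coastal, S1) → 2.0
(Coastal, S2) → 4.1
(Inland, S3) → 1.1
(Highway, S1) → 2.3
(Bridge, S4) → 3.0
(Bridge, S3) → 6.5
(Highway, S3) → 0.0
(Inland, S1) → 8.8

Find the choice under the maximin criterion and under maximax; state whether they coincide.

Row minima: Coastal=1.5, Highway=0.0, Tunnel=1.7, Bypass=0.9, Loop=2.4, Bridge=3.0, Inland=1.1
Best worst-case = 3.0 → Bridge.
Row maxima: Coastal=4.8, Highway=8.7, Tunnel=5.7, Bypass=6.2, Loop=5.2, Bridge=6.5, Inland=8.8
Best best-case = 8.8 → Inland.

maximin → Bridge; maximax → Inland (disagree)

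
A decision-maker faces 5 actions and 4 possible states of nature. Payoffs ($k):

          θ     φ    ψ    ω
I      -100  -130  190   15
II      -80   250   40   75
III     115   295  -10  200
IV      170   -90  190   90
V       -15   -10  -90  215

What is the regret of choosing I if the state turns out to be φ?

425

Best payoff under φ is 295.
Regret = 295 − (-130) = 425.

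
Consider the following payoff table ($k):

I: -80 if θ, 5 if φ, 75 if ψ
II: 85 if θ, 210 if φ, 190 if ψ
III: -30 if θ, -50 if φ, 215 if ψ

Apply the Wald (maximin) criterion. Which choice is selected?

Row minima: I=-80, II=85, III=-50
Best worst-case = 85 → II.

II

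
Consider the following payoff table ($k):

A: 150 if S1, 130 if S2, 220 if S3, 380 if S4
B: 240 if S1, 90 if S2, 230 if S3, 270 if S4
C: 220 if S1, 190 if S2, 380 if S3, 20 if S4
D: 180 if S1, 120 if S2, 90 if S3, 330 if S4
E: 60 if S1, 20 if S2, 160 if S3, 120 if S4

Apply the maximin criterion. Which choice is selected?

A

Row minima: A=130, B=90, C=20, D=90, E=20
Best worst-case = 130 → A.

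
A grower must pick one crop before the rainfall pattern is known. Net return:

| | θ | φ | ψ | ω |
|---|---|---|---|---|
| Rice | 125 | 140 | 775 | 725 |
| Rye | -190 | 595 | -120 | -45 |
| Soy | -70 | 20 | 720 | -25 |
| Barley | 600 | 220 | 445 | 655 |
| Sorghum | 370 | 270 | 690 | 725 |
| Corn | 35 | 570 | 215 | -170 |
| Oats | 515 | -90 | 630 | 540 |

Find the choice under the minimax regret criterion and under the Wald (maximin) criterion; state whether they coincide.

minimax regret → Sorghum; maximin → Sorghum (agree)

Column bests: θ=600, φ=595, ψ=775, ω=725.
Rice regrets: 475, 455, 0, 0 → max 475
Rye regrets: 790, 0, 895, 770 → max 895
Soy regrets: 670, 575, 55, 750 → max 750
Barley regrets: 0, 375, 330, 70 → max 375
Sorghum regrets: 230, 325, 85, 0 → max 325
Corn regrets: 565, 25, 560, 895 → max 895
Oats regrets: 85, 685, 145, 185 → max 685
Smallest max regret = 325 → Sorghum.
Row minima: Rice=125, Rye=-190, Soy=-70, Barley=220, Sorghum=270, Corn=-170, Oats=-90
Best worst-case = 270 → Sorghum.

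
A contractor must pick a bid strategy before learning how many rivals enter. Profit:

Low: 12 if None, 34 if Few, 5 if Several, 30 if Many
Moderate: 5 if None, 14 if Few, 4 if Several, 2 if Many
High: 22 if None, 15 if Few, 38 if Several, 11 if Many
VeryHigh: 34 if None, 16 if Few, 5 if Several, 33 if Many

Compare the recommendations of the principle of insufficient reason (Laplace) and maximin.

Row averages: Low=20.25, Moderate=6.25, High=21.5, VeryHigh=22
Highest average = 22 → VeryHigh.
Row minima: Low=5, Moderate=2, High=11, VeryHigh=5
Best worst-case = 11 → High.

laplace → VeryHigh; maximin → High (disagree)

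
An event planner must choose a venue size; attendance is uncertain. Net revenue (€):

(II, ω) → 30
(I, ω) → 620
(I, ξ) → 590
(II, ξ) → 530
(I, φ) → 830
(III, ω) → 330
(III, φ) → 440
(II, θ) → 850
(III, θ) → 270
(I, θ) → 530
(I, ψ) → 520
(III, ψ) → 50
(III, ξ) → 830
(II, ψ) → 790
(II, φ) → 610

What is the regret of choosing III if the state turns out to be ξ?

Best payoff under ξ is 830.
Regret = 830 − 830 = 0.

0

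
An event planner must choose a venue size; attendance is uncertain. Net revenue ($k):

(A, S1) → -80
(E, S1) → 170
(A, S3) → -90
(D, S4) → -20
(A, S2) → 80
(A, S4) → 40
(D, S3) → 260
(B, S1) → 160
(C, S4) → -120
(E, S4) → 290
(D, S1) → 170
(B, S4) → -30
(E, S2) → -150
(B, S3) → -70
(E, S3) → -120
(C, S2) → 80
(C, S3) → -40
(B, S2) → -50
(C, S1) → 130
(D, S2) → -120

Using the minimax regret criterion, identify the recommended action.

D

Column bests: S1=170, S2=80, S3=260, S4=290.
A regrets: 250, 0, 350, 250 → max 350
B regrets: 10, 130, 330, 320 → max 330
C regrets: 40, 0, 300, 410 → max 410
D regrets: 0, 200, 0, 310 → max 310
E regrets: 0, 230, 380, 0 → max 380
Smallest max regret = 310 → D.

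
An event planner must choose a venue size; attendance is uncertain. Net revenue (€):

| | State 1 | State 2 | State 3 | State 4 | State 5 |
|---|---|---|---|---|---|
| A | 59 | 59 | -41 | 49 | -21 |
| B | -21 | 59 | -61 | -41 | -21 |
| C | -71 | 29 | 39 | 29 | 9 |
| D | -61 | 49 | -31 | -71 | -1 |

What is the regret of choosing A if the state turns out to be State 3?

Best payoff under State 3 is 39.
Regret = 39 − (-41) = 80.

80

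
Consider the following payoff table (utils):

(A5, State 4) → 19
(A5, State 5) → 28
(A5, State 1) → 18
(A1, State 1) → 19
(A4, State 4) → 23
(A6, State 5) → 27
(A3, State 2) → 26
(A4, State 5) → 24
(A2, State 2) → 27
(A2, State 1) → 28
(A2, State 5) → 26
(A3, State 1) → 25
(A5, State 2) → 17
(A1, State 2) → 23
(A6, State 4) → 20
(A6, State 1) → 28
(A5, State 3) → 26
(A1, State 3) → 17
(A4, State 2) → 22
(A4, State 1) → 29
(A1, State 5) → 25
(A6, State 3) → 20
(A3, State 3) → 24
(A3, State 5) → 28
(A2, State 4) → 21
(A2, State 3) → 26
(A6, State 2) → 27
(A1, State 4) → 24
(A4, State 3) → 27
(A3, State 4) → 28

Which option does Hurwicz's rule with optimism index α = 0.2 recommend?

A1: 0.2·25 + 0.8·17 = 18.6
A2: 0.2·28 + 0.8·21 = 22.4
A3: 0.2·28 + 0.8·24 = 24.8
A4: 0.2·29 + 0.8·22 = 23.4
A5: 0.2·28 + 0.8·17 = 19.2
A6: 0.2·28 + 0.8·20 = 21.6
Highest Hurwicz score = 24.8 → A3.

A3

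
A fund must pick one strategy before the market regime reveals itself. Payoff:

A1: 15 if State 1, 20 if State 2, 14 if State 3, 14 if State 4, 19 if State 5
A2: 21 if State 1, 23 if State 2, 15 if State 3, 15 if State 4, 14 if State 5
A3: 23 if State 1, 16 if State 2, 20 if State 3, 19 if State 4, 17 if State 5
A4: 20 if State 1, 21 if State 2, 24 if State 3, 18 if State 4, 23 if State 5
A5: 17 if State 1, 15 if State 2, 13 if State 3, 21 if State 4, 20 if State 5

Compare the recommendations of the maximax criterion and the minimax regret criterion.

Row maxima: A1=20, A2=23, A3=23, A4=24, A5=21
Best best-case = 24 → A4.
Column bests: State 1=23, State 2=23, State 3=24, State 4=21, State 5=23.
A1 regrets: 8, 3, 10, 7, 4 → max 10
A2 regrets: 2, 0, 9, 6, 9 → max 9
A3 regrets: 0, 7, 4, 2, 6 → max 7
A4 regrets: 3, 2, 0, 3, 0 → max 3
A5 regrets: 6, 8, 11, 0, 3 → max 11
Smallest max regret = 3 → A4.

maximax → A4; minimax regret → A4 (agree)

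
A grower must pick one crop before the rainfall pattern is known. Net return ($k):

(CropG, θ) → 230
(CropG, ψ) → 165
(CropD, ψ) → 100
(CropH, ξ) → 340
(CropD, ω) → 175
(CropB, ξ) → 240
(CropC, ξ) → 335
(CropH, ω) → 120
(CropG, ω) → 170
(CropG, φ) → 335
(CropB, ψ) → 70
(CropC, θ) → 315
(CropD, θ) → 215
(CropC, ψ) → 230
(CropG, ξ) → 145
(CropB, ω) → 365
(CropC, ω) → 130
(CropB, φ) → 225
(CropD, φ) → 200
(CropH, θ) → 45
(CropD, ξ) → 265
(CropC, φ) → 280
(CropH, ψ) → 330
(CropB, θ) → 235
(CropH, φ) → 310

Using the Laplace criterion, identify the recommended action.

Row averages: CropG=209, CropH=229, CropB=227, CropC=258, CropD=191
Highest average = 258 → CropC.

CropC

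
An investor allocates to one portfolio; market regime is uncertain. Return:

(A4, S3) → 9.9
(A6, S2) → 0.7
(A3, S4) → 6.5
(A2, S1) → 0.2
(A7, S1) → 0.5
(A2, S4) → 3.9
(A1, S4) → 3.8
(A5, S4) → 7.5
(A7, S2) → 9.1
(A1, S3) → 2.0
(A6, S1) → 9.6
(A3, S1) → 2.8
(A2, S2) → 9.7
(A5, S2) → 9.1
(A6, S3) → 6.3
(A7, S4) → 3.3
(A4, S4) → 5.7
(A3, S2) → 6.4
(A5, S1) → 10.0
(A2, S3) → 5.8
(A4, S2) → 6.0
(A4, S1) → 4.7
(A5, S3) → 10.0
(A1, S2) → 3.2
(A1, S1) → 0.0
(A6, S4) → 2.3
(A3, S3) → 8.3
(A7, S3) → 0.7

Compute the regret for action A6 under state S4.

Best payoff under S4 is 7.5.
Regret = 7.5 − 2.3 = 5.2.

5.2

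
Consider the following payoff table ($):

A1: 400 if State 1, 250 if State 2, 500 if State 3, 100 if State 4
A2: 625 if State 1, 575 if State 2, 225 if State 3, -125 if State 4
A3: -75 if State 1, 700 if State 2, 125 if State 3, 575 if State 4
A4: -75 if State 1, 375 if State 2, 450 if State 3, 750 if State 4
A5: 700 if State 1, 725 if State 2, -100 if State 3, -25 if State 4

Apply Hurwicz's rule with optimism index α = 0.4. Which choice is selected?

A1: 0.4·500 + 0.6·100 = 260
A2: 0.4·625 + 0.6·(-125) = 175
A3: 0.4·700 + 0.6·(-75) = 235
A4: 0.4·750 + 0.6·(-75) = 255
A5: 0.4·725 + 0.6·(-100) = 230
Highest Hurwicz score = 260 → A1.

A1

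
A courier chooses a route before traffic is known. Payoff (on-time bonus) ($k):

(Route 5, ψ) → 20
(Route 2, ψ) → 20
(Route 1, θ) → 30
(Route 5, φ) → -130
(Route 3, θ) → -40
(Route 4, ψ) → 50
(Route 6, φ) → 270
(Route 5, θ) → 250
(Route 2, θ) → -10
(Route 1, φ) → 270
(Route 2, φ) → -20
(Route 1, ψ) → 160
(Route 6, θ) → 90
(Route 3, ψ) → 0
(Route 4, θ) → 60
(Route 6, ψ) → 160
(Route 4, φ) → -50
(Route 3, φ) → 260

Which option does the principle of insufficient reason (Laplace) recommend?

Row averages: Route 1=460/3, Route 2=-10/3, Route 3=220/3, Route 4=20, Route 5=140/3, Route 6=520/3
Highest average = 520/3 → Route 6.

Route 6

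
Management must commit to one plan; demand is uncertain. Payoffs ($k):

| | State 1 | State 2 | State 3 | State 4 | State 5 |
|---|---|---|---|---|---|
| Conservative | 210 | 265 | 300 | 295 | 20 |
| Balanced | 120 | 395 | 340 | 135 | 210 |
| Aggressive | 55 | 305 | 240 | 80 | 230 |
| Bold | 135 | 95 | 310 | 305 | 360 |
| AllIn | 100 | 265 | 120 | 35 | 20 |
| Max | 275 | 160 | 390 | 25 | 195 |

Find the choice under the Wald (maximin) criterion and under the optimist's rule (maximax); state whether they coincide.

maximin → Balanced; maximax → Balanced (agree)

Row minima: Conservative=20, Balanced=120, Aggressive=55, Bold=95, AllIn=20, Max=25
Best worst-case = 120 → Balanced.
Row maxima: Conservative=300, Balanced=395, Aggressive=305, Bold=360, AllIn=265, Max=390
Best best-case = 395 → Balanced.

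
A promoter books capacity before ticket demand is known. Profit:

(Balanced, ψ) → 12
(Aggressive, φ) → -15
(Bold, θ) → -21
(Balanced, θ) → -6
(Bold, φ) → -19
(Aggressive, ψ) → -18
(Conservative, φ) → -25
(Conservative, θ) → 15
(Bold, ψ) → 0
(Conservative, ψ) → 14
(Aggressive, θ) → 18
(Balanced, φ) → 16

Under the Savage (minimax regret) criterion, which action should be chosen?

Column bests: θ=18, φ=16, ψ=14.
Conservative regrets: 3, 41, 0 → max 41
Balanced regrets: 24, 0, 2 → max 24
Aggressive regrets: 0, 31, 32 → max 32
Bold regrets: 39, 35, 14 → max 39
Smallest max regret = 24 → Balanced.

Balanced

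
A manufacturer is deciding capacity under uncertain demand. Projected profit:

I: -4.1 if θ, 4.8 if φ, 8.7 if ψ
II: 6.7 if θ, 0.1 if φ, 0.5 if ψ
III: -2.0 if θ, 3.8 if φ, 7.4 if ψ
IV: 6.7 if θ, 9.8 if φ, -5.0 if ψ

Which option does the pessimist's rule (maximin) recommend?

Row minima: I=-4.1, II=0.1, III=-2.0, IV=-5.0
Best worst-case = 0.1 → II.

II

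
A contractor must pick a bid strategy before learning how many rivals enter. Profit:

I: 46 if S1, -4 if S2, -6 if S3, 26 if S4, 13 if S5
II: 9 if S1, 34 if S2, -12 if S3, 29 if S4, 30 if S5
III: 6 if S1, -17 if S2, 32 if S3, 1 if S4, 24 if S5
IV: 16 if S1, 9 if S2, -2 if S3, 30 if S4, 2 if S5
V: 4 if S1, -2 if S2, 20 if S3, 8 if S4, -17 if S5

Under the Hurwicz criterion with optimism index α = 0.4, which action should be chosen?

I

I: 0.4·46 + 0.6·(-6) = 14.8
II: 0.4·34 + 0.6·(-12) = 6.4
III: 0.4·32 + 0.6·(-17) = 2.6
IV: 0.4·30 + 0.6·(-2) = 10.8
V: 0.4·20 + 0.6·(-17) = -2.2
Highest Hurwicz score = 14.8 → I.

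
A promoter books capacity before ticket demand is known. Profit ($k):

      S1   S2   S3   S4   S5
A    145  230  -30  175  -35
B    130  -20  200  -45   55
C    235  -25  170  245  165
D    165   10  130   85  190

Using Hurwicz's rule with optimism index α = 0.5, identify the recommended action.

C

A: 0.5·230 + 0.5·(-35) = 97.5
B: 0.5·200 + 0.5·(-45) = 77.5
C: 0.5·245 + 0.5·(-25) = 110
D: 0.5·190 + 0.5·10 = 100
Highest Hurwicz score = 110 → C.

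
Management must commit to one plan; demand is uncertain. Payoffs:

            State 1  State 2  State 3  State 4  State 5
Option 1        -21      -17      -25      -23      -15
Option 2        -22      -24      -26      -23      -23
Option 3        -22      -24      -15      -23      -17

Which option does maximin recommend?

Option 3

Row minima: Option 1=-25, Option 2=-26, Option 3=-24
Best worst-case = -24 → Option 3.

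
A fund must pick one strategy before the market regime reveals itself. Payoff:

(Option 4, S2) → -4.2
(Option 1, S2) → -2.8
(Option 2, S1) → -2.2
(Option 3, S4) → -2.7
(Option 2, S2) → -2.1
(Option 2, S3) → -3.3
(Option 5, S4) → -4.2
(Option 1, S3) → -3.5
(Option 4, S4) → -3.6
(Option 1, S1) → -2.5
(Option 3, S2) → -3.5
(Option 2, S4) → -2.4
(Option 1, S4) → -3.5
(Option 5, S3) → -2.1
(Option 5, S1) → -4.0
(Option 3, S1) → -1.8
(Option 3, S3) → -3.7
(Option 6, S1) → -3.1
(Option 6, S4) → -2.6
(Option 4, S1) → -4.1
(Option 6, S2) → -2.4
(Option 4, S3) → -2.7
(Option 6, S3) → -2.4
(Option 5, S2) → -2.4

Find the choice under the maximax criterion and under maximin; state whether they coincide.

maximax → Option 3; maximin → Option 6 (disagree)

Row maxima: Option 1=-2.5, Option 2=-2.1, Option 3=-1.8, Option 4=-2.7, Option 5=-2.1, Option 6=-2.4
Best best-case = -1.8 → Option 3.
Row minima: Option 1=-3.5, Option 2=-3.3, Option 3=-3.7, Option 4=-4.2, Option 5=-4.2, Option 6=-3.1
Best worst-case = -3.1 → Option 6.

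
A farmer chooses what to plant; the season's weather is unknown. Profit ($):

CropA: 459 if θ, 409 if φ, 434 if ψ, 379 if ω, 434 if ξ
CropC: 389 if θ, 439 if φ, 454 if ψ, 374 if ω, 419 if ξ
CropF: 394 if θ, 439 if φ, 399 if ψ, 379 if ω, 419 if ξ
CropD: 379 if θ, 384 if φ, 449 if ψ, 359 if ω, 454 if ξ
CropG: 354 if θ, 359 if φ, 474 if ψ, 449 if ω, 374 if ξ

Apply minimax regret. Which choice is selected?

CropA

Column bests: θ=459, φ=439, ψ=474, ω=449, ξ=454.
CropA regrets: 0, 30, 40, 70, 20 → max 70
CropC regrets: 70, 0, 20, 75, 35 → max 75
CropF regrets: 65, 0, 75, 70, 35 → max 75
CropD regrets: 80, 55, 25, 90, 0 → max 90
CropG regrets: 105, 80, 0, 0, 80 → max 105
Smallest max regret = 70 → CropA.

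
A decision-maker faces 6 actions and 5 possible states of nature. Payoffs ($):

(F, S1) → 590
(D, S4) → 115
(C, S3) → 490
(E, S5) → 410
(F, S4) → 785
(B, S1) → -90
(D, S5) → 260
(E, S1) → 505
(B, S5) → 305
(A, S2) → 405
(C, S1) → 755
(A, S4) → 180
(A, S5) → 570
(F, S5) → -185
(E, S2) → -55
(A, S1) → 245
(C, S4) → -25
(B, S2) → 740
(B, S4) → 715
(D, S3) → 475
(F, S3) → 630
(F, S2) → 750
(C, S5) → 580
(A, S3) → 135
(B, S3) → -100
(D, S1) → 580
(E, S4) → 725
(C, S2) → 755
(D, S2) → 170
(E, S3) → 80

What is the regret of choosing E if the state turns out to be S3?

550

Best payoff under S3 is 630.
Regret = 630 − 80 = 550.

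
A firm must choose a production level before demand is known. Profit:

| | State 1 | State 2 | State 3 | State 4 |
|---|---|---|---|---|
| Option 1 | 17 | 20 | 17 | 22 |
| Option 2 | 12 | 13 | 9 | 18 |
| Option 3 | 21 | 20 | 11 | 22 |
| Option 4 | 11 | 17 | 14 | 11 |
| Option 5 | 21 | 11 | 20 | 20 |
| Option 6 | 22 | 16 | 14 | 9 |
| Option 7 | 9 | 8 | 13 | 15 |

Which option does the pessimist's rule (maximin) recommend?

Option 1

Row minima: Option 1=17, Option 2=9, Option 3=11, Option 4=11, Option 5=11, Option 6=9, Option 7=8
Best worst-case = 17 → Option 1.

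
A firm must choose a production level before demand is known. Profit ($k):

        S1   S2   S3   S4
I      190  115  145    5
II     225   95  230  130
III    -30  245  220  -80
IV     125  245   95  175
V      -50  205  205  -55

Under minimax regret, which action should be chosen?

IV

Column bests: S1=225, S2=245, S3=230, S4=175.
I regrets: 35, 130, 85, 170 → max 170
II regrets: 0, 150, 0, 45 → max 150
III regrets: 255, 0, 10, 255 → max 255
IV regrets: 100, 0, 135, 0 → max 135
V regrets: 275, 40, 25, 230 → max 275
Smallest max regret = 135 → IV.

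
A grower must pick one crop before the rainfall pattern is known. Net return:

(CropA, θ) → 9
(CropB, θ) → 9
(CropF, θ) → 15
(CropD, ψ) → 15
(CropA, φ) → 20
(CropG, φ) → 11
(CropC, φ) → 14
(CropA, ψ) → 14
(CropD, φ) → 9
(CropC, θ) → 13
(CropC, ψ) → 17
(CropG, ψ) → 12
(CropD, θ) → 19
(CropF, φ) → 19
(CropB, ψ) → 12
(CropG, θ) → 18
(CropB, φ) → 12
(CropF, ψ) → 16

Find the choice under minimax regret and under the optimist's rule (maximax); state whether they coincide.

Column bests: θ=19, φ=20, ψ=17.
CropD regrets: 0, 11, 2 → max 11
CropA regrets: 10, 0, 3 → max 10
CropC regrets: 6, 6, 0 → max 6
CropF regrets: 4, 1, 1 → max 4
CropG regrets: 1, 9, 5 → max 9
CropB regrets: 10, 8, 5 → max 10
Smallest max regret = 4 → CropF.
Row maxima: CropD=19, CropA=20, CropC=17, CropF=19, CropG=18, CropB=12
Best best-case = 20 → CropA.

minimax regret → CropF; maximax → CropA (disagree)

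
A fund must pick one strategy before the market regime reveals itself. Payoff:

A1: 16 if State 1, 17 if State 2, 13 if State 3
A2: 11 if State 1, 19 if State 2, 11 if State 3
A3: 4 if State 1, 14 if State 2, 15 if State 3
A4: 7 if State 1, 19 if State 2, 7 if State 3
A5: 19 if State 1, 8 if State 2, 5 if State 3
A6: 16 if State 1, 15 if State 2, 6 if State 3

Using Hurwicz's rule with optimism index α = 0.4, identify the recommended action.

A1

A1: 0.4·17 + 0.6·13 = 14.6
A2: 0.4·19 + 0.6·11 = 14.2
A3: 0.4·15 + 0.6·4 = 8.4
A4: 0.4·19 + 0.6·7 = 11.8
A5: 0.4·19 + 0.6·5 = 10.6
A6: 0.4·16 + 0.6·6 = 10
Highest Hurwicz score = 14.6 → A1.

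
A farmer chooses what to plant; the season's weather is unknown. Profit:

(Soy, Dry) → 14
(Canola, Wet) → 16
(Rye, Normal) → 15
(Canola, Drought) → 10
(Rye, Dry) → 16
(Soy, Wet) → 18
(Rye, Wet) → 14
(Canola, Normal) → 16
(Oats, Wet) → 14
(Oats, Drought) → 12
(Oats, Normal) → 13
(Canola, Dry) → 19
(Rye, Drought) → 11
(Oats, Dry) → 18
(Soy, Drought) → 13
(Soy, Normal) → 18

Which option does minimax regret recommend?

Canola

Column bests: Drought=13, Dry=19, Normal=18, Wet=18.
Canola regrets: 3, 0, 2, 2 → max 3
Rye regrets: 2, 3, 3, 4 → max 4
Soy regrets: 0, 5, 0, 0 → max 5
Oats regrets: 1, 1, 5, 4 → max 5
Smallest max regret = 3 → Canola.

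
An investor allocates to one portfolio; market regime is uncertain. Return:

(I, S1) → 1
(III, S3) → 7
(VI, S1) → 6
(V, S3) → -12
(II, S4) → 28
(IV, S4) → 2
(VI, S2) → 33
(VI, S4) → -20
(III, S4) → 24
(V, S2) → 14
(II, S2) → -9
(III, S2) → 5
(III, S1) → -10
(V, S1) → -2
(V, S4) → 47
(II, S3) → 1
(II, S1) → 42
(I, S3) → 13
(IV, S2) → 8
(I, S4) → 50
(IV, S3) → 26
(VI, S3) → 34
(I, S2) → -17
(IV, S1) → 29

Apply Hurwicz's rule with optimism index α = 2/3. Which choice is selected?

I

I: 2/3·50 + 1/3·(-17) = 83/3
II: 2/3·42 + 1/3·(-9) = 25
III: 2/3·24 + 1/3·(-10) = 38/3
IV: 2/3·29 + 1/3·2 = 20
V: 2/3·47 + 1/3·(-12) = 82/3
VI: 2/3·34 + 1/3·(-20) = 16
Highest Hurwicz score = 83/3 → I.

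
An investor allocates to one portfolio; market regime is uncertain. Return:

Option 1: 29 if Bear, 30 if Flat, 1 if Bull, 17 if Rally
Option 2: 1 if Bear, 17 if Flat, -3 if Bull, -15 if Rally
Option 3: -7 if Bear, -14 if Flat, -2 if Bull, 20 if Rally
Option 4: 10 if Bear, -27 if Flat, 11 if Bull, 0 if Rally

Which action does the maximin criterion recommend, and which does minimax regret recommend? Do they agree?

Row minima: Option 1=1, Option 2=-15, Option 3=-14, Option 4=-27
Best worst-case = 1 → Option 1.
Column bests: Bear=29, Flat=30, Bull=11, Rally=20.
Option 1 regrets: 0, 0, 10, 3 → max 10
Option 2 regrets: 28, 13, 14, 35 → max 35
Option 3 regrets: 36, 44, 13, 0 → max 44
Option 4 regrets: 19, 57, 0, 20 → max 57
Smallest max regret = 10 → Option 1.

maximin → Option 1; minimax regret → Option 1 (agree)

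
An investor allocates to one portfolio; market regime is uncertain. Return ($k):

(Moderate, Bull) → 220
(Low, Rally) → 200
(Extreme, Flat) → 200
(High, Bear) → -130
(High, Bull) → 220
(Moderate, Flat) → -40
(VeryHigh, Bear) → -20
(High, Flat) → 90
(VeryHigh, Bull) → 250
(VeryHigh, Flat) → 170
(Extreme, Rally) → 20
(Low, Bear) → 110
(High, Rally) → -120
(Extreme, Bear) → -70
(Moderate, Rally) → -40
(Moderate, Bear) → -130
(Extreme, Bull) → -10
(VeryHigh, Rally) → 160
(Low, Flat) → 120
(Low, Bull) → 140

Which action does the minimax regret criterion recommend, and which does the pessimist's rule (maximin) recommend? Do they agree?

minimax regret → Low; maximin → Low (agree)

Column bests: Bear=110, Flat=200, Bull=250, Rally=200.
Low regrets: 0, 80, 110, 0 → max 110
Moderate regrets: 240, 240, 30, 240 → max 240
High regrets: 240, 110, 30, 320 → max 320
VeryHigh regrets: 130, 30, 0, 40 → max 130
Extreme regrets: 180, 0, 260, 180 → max 260
Smallest max regret = 110 → Low.
Row minima: Low=110, Moderate=-130, High=-130, VeryHigh=-20, Extreme=-70
Best worst-case = 110 → Low.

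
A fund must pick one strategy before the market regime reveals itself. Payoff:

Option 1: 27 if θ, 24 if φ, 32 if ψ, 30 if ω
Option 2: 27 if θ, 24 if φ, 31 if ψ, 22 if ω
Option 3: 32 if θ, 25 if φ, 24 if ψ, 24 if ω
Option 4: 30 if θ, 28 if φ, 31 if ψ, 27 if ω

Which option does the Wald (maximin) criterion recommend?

Option 4

Row minima: Option 1=24, Option 2=22, Option 3=24, Option 4=27
Best worst-case = 27 → Option 4.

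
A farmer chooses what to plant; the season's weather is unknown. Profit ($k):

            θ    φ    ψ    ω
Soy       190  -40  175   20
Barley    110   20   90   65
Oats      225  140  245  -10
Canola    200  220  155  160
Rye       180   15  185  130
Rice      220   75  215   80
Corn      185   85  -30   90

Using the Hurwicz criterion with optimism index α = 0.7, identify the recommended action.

Canola

Soy: 0.7·190 + 0.3·(-40) = 121
Barley: 0.7·110 + 0.3·20 = 83
Oats: 0.7·245 + 0.3·(-10) = 168.5
Canola: 0.7·220 + 0.3·155 = 200.5
Rye: 0.7·185 + 0.3·15 = 134
Rice: 0.7·220 + 0.3·75 = 176.5
Corn: 0.7·185 + 0.3·(-30) = 120.5
Highest Hurwicz score = 200.5 → Canola.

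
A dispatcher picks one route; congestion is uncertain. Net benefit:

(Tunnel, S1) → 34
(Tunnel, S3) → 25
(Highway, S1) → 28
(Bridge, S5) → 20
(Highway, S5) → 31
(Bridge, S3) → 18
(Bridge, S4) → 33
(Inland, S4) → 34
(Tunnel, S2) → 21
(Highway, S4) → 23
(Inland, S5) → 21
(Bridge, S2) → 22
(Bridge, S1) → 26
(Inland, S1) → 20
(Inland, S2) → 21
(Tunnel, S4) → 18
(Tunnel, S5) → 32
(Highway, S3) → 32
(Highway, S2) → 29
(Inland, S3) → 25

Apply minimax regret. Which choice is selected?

Highway

Column bests: S1=34, S2=29, S3=32, S4=34, S5=32.
Inland regrets: 14, 8, 7, 0, 11 → max 14
Bridge regrets: 8, 7, 14, 1, 12 → max 14
Tunnel regrets: 0, 8, 7, 16, 0 → max 16
Highway regrets: 6, 0, 0, 11, 1 → max 11
Smallest max regret = 11 → Highway.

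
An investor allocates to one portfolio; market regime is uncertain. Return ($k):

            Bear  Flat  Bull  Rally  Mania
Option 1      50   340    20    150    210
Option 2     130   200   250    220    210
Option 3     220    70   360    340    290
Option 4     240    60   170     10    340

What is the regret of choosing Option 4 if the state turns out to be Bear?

0

Best payoff under Bear is 240.
Regret = 240 − 240 = 0.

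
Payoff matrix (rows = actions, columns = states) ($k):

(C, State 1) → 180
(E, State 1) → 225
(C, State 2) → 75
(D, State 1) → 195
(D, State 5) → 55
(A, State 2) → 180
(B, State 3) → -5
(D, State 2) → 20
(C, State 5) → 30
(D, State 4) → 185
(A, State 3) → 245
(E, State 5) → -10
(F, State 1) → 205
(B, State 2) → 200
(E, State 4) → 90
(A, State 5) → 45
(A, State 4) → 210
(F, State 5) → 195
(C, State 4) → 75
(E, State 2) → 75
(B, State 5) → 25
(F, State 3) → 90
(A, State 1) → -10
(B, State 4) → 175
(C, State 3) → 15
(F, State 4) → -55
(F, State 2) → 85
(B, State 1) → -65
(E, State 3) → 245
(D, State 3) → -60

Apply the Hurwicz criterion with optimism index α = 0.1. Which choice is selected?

A: 0.1·245 + 0.9·(-10) = 15.5
B: 0.1·200 + 0.9·(-65) = -38.5
C: 0.1·180 + 0.9·15 = 31.5
D: 0.1·195 + 0.9·(-60) = -34.5
E: 0.1·245 + 0.9·(-10) = 15.5
F: 0.1·205 + 0.9·(-55) = -29
Highest Hurwicz score = 31.5 → C.

C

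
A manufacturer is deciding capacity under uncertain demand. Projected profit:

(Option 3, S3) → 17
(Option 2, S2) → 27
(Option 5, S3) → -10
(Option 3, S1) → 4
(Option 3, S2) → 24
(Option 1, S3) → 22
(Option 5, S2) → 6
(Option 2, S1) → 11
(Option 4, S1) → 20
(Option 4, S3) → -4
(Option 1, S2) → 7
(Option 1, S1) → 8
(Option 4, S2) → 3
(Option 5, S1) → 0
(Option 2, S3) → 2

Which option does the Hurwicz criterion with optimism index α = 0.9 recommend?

Option 1: 0.9·22 + 0.1·7 = 20.5
Option 2: 0.9·27 + 0.1·2 = 24.5
Option 3: 0.9·24 + 0.1·4 = 22
Option 4: 0.9·20 + 0.1·(-4) = 17.6
Option 5: 0.9·6 + 0.1·(-10) = 4.4
Highest Hurwicz score = 24.5 → Option 2.

Option 2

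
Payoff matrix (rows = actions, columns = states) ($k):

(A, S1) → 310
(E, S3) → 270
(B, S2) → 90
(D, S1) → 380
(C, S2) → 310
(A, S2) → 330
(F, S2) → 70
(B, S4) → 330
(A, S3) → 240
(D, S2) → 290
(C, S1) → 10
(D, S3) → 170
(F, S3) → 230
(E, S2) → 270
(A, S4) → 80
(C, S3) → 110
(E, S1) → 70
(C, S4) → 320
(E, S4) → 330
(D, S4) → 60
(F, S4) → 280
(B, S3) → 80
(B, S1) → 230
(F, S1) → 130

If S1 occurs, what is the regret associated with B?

150

Best payoff under S1 is 380.
Regret = 380 − 230 = 150.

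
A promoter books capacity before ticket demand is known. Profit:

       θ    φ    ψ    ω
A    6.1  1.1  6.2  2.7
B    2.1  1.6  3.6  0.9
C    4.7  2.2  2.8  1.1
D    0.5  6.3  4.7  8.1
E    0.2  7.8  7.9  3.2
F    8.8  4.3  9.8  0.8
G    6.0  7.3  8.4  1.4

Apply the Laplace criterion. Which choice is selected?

Row averages: A=4.025, B=2.05, C=2.7, D=4.9, E=4.775, F=5.925, G=5.775
Highest average = 5.925 → F.

F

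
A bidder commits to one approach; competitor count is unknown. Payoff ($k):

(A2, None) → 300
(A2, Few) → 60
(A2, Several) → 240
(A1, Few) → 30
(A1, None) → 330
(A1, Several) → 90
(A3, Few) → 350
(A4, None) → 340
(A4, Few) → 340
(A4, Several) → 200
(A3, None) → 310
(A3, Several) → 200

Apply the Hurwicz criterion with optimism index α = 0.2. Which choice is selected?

A1: 0.2·330 + 0.8·30 = 90
A2: 0.2·300 + 0.8·60 = 108
A3: 0.2·350 + 0.8·200 = 230
A4: 0.2·340 + 0.8·200 = 228
Highest Hurwicz score = 230 → A3.

A3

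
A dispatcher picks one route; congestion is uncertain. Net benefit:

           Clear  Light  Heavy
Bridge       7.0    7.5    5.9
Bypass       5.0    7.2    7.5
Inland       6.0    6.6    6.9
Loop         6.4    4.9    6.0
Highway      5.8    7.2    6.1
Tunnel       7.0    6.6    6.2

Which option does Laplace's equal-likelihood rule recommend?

Row averages: Bridge=6.8, Bypass=197/30, Inland=6.5, Loop=173/30, Highway=191/30, Tunnel=6.6
Highest average = 6.8 → Bridge.

Bridge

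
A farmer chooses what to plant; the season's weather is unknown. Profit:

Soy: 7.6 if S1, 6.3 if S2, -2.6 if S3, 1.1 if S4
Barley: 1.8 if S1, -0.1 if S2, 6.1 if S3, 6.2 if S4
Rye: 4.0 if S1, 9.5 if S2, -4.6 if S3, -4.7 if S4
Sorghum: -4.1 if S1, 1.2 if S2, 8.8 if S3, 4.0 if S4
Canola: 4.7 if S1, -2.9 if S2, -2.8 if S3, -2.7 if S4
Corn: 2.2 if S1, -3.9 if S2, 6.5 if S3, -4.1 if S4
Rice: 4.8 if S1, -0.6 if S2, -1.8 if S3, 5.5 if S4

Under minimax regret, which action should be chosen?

Barley

Column bests: S1=7.6, S2=9.5, S3=8.8, S4=6.2.
Soy regrets: 0.0, 3.2, 11.4, 5.1 → max 11.4
Barley regrets: 5.8, 9.6, 2.7, 0.0 → max 9.6
Rye regrets: 3.6, 0.0, 13.4, 10.9 → max 13.4
Sorghum regrets: 11.7, 8.3, 0.0, 2.2 → max 11.7
Canola regrets: 2.9, 12.4, 11.6, 8.9 → max 12.4
Corn regrets: 5.4, 13.4, 2.3, 10.3 → max 13.4
Rice regrets: 2.8, 10.1, 10.6, 0.7 → max 10.6
Smallest max regret = 9.6 → Barley.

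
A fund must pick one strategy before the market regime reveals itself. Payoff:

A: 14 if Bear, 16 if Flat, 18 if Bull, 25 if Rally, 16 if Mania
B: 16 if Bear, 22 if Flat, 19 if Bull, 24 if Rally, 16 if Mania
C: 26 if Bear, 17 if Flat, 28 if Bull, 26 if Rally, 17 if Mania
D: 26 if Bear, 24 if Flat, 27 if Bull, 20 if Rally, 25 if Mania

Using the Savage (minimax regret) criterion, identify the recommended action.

Column bests: Bear=26, Flat=24, Bull=28, Rally=26, Mania=25.
A regrets: 12, 8, 10, 1, 9 → max 12
B regrets: 10, 2, 9, 2, 9 → max 10
C regrets: 0, 7, 0, 0, 8 → max 8
D regrets: 0, 0, 1, 6, 0 → max 6
Smallest max regret = 6 → D.

D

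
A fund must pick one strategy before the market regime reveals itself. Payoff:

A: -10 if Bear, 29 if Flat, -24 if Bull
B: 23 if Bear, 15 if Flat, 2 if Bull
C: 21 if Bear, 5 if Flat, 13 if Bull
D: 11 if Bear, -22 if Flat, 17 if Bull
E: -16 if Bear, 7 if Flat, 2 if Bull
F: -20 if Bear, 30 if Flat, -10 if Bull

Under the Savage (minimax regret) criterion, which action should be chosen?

B

Column bests: Bear=23, Flat=30, Bull=17.
A regrets: 33, 1, 41 → max 41
B regrets: 0, 15, 15 → max 15
C regrets: 2, 25, 4 → max 25
D regrets: 12, 52, 0 → max 52
E regrets: 39, 23, 15 → max 39
F regrets: 43, 0, 27 → max 43
Smallest max regret = 15 → B.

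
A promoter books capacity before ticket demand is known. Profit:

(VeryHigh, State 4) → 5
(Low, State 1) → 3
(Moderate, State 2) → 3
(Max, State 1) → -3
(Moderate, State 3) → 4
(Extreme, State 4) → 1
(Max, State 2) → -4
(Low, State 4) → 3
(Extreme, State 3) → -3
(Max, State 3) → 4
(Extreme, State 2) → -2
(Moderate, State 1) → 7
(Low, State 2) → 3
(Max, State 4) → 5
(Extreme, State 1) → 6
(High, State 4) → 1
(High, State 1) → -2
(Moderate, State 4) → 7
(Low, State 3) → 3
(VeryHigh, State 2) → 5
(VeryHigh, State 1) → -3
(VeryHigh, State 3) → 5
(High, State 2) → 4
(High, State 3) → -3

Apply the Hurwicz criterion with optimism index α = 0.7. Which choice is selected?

Moderate

Low: 0.7·3 + 0.3·3 = 3
Moderate: 0.7·7 + 0.3·3 = 5.8
High: 0.7·4 + 0.3·(-3) = 1.9
VeryHigh: 0.7·5 + 0.3·(-3) = 2.6
Extreme: 0.7·6 + 0.3·(-3) = 3.3
Max: 0.7·5 + 0.3·(-4) = 2.3
Highest Hurwicz score = 5.8 → Moderate.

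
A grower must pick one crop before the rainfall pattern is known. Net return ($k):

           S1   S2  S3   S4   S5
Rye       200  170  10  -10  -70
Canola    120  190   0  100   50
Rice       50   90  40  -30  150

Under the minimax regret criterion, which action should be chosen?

Canola

Column bests: S1=200, S2=190, S3=40, S4=100, S5=150.
Rye regrets: 0, 20, 30, 110, 220 → max 220
Canola regrets: 80, 0, 40, 0, 100 → max 100
Rice regrets: 150, 100, 0, 130, 0 → max 150
Smallest max regret = 100 → Canola.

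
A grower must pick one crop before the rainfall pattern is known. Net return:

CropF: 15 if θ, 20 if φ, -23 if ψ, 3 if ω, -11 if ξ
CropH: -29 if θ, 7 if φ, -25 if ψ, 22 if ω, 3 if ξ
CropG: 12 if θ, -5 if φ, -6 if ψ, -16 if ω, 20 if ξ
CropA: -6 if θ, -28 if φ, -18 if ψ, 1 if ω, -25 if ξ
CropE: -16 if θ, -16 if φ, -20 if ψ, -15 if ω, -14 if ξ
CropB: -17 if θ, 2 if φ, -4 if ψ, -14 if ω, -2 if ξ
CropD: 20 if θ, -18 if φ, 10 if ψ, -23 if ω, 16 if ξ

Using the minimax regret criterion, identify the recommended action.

Column bests: θ=20, φ=20, ψ=10, ω=22, ξ=20.
CropF regrets: 5, 0, 33, 19, 31 → max 33
CropH regrets: 49, 13, 35, 0, 17 → max 49
CropG regrets: 8, 25, 16, 38, 0 → max 38
CropA regrets: 26, 48, 28, 21, 45 → max 48
CropE regrets: 36, 36, 30, 37, 34 → max 37
CropB regrets: 37, 18, 14, 36, 22 → max 37
CropD regrets: 0, 38, 0, 45, 4 → max 45
Smallest max regret = 33 → CropF.

CropF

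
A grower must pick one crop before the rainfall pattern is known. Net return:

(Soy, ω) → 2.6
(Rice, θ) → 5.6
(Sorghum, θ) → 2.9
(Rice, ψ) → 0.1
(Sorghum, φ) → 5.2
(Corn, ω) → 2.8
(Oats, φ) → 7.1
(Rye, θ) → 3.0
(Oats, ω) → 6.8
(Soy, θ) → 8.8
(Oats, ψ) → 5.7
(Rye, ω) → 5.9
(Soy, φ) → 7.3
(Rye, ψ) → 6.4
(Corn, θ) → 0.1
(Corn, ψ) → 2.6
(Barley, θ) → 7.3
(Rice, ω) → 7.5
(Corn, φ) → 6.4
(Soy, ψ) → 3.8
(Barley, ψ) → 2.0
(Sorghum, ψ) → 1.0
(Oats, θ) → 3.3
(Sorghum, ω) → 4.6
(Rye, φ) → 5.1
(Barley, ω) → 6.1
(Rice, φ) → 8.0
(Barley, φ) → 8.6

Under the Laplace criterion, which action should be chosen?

Barley

Row averages: Sorghum=3.425, Oats=5.725, Rice=5.3, Rye=5.1, Corn=2.975, Soy=5.625, Barley=6
Highest average = 6 → Barley.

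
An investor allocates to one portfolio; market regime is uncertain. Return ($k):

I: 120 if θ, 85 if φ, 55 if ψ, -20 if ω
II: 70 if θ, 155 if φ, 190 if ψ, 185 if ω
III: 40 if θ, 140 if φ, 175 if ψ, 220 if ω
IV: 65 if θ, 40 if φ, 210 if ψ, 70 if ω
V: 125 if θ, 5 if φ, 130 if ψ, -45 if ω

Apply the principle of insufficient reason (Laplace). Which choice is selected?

Row averages: I=60, II=150, III=143.75, IV=96.25, V=53.75
Highest average = 150 → II.

II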